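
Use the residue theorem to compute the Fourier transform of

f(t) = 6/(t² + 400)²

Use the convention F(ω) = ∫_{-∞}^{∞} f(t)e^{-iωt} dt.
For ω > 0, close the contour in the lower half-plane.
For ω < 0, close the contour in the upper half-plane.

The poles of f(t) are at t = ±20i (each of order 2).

Let g(z) = f(z)e^{-iωz}; for large |z| the factor e^{-iωz} decays in the lower half-plane when ω > 0 and in the upper half-plane when ω < 0.

Case ω > 0 (lower half-plane, clockwise contour ⇒ F(ω) = -2πi·ΣRes):
  Res_{z = - 20 i} g(z) = \frac{3 i \left(20 \omega + 1\right) e^{- 20 \omega}}{16000} (pole of order 2)
  F(ω) = -2πi·ΣRes = \frac{3 \pi \left(20 \omega + 1\right) e^{- 20 \omega}}{8000}

Case ω < 0 (upper half-plane, counterclockwise contour ⇒ F(ω) = +2πi·ΣRes):
  Res_{z = 20 i} g(z) = \frac{3 i \left(20 \omega - 1\right) e^{20 \omega}}{16000} (pole of order 2)
  F(ω) = 2πi·ΣRes = \frac{3 \pi \left(1 - 20 \omega\right) e^{20 \omega}}{8000}

Both cases combine into a single formula in |ω|:

F(ω) = \frac{3 \pi \left(20 \left|{\omega}\right| + 1\right) e^{- 20 \left|{\omega}\right|}}{8000}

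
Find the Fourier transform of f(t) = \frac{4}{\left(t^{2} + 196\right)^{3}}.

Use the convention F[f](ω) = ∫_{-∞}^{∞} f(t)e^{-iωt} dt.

F(ω) = \frac{\pi \left(196 \omega^{2} + 42 \left|{\omega}\right| + 3\right) e^{- 14 \left|{\omega}\right|}}{1075648}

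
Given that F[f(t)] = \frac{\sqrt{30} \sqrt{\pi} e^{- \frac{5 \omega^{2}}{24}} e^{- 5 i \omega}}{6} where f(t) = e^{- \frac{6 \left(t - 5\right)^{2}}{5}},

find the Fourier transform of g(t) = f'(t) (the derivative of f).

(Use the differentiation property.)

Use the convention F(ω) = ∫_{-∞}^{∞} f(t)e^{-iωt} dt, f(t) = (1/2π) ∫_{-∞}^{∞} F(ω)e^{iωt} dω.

F[g](ω) = \frac{\sqrt{30} i \sqrt{\pi} \omega e^{- 5 \omega \left(\frac{\omega}{24} + i\right)}}{6}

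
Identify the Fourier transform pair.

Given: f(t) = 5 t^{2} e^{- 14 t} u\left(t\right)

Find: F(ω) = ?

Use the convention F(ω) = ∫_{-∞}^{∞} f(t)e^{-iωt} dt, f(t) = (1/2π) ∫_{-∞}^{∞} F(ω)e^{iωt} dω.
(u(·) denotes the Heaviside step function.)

F(ω) = \frac{10}{\left(i \omega + 14\right)^{3}}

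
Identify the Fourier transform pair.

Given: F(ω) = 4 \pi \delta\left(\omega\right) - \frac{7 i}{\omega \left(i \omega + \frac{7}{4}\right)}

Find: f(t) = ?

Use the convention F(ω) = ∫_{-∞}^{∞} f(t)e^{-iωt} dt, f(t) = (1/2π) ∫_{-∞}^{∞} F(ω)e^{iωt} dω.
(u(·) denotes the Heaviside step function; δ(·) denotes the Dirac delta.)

f(t) = 4 \left(1 - e^{- \frac{7 t}{4}}\right) u\left(t\right)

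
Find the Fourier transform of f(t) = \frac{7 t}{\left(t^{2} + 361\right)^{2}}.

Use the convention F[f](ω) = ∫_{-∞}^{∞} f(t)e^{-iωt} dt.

F(ω) = - \frac{7 i \pi \omega e^{- 19 \left|{\omega}\right|}}{38}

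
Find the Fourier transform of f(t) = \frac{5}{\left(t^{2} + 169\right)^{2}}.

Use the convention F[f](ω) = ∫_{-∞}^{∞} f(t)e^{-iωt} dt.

F(ω) = \frac{5 \pi \left(13 \left|{\omega}\right| + 1\right) e^{- 13 \left|{\omega}\right|}}{4394}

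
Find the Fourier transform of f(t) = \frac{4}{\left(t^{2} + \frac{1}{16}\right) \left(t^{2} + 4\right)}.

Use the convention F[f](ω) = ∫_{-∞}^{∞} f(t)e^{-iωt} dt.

F(ω) = - \frac{32 \pi e^{- 2 \left|{\omega}\right|}}{63} + \frac{256 \pi e^{- \frac{\left|{\omega}\right|}{4}}}{63}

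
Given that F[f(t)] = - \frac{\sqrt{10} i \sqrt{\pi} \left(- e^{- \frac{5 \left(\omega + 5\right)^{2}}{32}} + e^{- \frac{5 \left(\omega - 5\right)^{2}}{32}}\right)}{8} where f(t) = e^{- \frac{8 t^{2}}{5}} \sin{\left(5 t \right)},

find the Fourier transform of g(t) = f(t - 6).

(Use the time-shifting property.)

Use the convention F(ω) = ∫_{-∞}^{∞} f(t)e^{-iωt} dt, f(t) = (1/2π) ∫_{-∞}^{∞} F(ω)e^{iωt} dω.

F[g](ω) = \frac{\sqrt{10} i \sqrt{\pi} \left(1 - e^{\frac{25 \omega}{8}}\right) e^{- \frac{5 \omega^{2}}{32} - \frac{25 \omega}{16} - 6 i \omega - \frac{125}{32}}}{8}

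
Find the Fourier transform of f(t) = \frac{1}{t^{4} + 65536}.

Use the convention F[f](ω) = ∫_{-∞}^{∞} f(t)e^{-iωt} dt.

F(ω) = \frac{\pi e^{- 8 \sqrt{2} \left|{\omega}\right|} \sin{\left(8 \sqrt{2} \left|{\omega}\right| + \frac{\pi}{4} \right)}}{4096}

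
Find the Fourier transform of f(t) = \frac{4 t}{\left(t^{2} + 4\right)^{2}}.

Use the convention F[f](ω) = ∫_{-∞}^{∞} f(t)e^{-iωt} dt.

F(ω) = - i \pi \omega e^{- 2 \left|{\omega}\right|}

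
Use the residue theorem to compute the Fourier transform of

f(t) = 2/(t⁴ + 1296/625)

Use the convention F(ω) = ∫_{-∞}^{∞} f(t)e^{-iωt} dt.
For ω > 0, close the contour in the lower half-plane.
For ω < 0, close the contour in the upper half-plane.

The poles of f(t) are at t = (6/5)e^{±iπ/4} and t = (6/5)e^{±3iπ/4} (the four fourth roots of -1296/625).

Let g(z) = f(z)e^{-iωz}; for large |z| the factor e^{-iωz} decays in the lower half-plane when ω > 0 and in the upper half-plane when ω < 0.

Case ω > 0 (lower half-plane, clockwise contour ⇒ F(ω) = -2πi·ΣRes):
  Res_{z = - \frac{3 \sqrt{2}}{5} - \frac{3 \sqrt{2} i}{5}} g(z) = \frac{125 \sqrt{2} i \left(1 - i\right) e^{\frac{3 \sqrt{2} \omega \left(-1 + i\right)}{5}}}{864}
  Res_{z = \frac{3 \sqrt{2}}{5} - \frac{3 \sqrt{2} i}{5}} g(z) = \frac{125 \sqrt{2} i \left(1 + i\right) e^{- \frac{3 \sqrt{2} \omega \left(1 + i\right)}{5}}}{864}
  F(ω) = -2πi·ΣRes = \frac{125 \sqrt{2} \pi \left(1 - i\right) \left(e^{\frac{6 \sqrt{2} i \omega}{5}} + i\right) e^{- \frac{3 \sqrt{2} \omega \left(1 + i\right)}{5}}}{432} = \frac{125 \pi e^{- \frac{3 \sqrt{2} \omega}{5}} \sin{\left(\frac{3 \sqrt{2} \omega}{5} + \frac{\pi}{4} \right)}}{108}

Case ω < 0 (upper half-plane, counterclockwise contour ⇒ F(ω) = +2πi·ΣRes):
  Res_{z = \frac{3 \sqrt{2}}{5} + \frac{3 \sqrt{2} i}{5}} g(z) = \frac{125 \sqrt{2} i \left(-1 + i\right) e^{\frac{3 \sqrt{2} \omega \left(1 - i\right)}{5}}}{864}
  Res_{z = - \frac{3 \sqrt{2}}{5} + \frac{3 \sqrt{2} i}{5}} g(z) = \frac{125 \sqrt{2} \left(1 - i\right) e^{\frac{3 \sqrt{2} \omega \left(1 + i\right)}{5}}}{864}
  F(ω) = 2πi·ΣRes = - \frac{125 \sqrt{2} i \pi \left(i \left(1 - i\right) e^{\frac{3 \sqrt{2} \omega \left(1 - i\right)}{5}} - \left(1 - i\right) e^{\frac{3 \sqrt{2} \omega \left(1 + i\right)}{5}}\right)}{432} = \frac{125 \pi e^{\frac{3 \sqrt{2} \omega}{5}} \cos{\left(\frac{3 \sqrt{2} \omega}{5} + \frac{\pi}{4} \right)}}{108}

Both cases combine into a single formula in |ω|:

F(ω) = \frac{125 \pi e^{- \frac{3 \sqrt{2} \left|{\omega}\right|}{5}} \sin{\left(\frac{3 \sqrt{2} \left|{\omega}\right|}{5} + \frac{\pi}{4} \right)}}{108}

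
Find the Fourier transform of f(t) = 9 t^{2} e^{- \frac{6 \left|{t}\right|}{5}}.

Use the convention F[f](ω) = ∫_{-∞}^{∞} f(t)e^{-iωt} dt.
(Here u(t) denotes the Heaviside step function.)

F(ω) = \frac{81000 \left(12 - 25 \omega^{2}\right)}{\left(25 \omega^{2} + 36\right)^{3}}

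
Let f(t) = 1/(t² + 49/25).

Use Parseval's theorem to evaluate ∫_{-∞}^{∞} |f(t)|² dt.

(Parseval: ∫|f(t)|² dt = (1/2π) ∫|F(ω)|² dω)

∫|f(t)|² dt = \frac{125 \pi}{686}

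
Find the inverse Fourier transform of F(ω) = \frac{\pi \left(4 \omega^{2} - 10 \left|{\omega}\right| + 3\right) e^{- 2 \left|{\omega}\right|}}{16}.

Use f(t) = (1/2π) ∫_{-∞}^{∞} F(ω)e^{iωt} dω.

f(t) = \frac{t^{4}}{\left(t^{2} + 4\right)^{3}}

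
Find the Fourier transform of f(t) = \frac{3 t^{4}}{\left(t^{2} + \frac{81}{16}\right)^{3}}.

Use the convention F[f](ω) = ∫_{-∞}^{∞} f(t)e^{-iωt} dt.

F(ω) = \frac{\pi \left(27 \omega^{2} - 60 \left|{\omega}\right| + 16\right) e^{- \frac{9 \left|{\omega}\right|}{4}}}{32}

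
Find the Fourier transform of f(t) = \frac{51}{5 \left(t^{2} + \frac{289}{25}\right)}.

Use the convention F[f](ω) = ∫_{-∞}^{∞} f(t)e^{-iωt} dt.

F(ω) = 3 \pi e^{- \frac{17 \left|{\omega}\right|}{5}}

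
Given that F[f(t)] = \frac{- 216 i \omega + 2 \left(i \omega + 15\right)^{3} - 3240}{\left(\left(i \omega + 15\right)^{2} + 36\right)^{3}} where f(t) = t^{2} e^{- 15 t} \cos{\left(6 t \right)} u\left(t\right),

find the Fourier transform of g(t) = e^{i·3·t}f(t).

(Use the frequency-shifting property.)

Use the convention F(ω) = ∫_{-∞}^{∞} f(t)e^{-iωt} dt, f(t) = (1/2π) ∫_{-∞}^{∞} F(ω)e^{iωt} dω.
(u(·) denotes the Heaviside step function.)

F[g](ω) = \frac{2 \left(108 i \left(3 - \omega\right) + \left(i \left(\omega - 3\right) + 15\right)^{3} - 1620\right)}{\left(\left(i \left(\omega - 3\right) + 15\right)^{2} + 36\right)^{3}}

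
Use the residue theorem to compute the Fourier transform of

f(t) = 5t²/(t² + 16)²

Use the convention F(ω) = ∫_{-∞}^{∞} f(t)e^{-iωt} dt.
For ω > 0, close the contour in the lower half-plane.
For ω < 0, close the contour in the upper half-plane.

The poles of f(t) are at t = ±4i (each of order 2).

Let g(z) = f(z)e^{-iωz}; for large |z| the factor e^{-iωz} decays in the lower half-plane when ω > 0 and in the upper half-plane when ω < 0.

Case ω > 0 (lower half-plane, clockwise contour ⇒ F(ω) = -2πi·ΣRes):
  Res_{z = - 4 i} g(z) = \frac{5 i \left(1 - 4 \omega\right) e^{- 4 \omega}}{16} (pole of order 2)
  F(ω) = -2πi·ΣRes = \frac{5 \pi \left(1 - 4 \omega\right) e^{- 4 \omega}}{8}

Case ω < 0 (upper half-plane, counterclockwise contour ⇒ F(ω) = +2πi·ΣRes):
  Res_{z = 4 i} g(z) = \frac{5 i \left(- 4 \omega - 1\right) e^{4 \omega}}{16} (pole of order 2)
  F(ω) = 2πi·ΣRes = \frac{5 \pi \left(4 \omega + 1\right) e^{4 \omega}}{8}

Both cases combine into a single formula in |ω|:

F(ω) = \frac{5 \pi \left(1 - 4 \left|{\omega}\right|\right) e^{- 4 \left|{\omega}\right|}}{8}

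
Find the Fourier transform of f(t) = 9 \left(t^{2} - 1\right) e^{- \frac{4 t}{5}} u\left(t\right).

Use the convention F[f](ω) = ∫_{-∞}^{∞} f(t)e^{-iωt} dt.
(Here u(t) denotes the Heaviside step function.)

F(ω) = \frac{45 \left(250 i \omega - \left(5 i \omega + 4\right)^{3} + 200\right)}{\left(5 i \omega + 4\right)^{4}}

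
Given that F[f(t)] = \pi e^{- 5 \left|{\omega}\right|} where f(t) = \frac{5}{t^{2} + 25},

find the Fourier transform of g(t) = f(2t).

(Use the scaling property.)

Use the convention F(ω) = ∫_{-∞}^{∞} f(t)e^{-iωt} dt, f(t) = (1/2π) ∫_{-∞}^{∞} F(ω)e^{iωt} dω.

F[g](ω) = \frac{\pi e^{- \frac{5 \left|{\omega}\right|}{2}}}{2}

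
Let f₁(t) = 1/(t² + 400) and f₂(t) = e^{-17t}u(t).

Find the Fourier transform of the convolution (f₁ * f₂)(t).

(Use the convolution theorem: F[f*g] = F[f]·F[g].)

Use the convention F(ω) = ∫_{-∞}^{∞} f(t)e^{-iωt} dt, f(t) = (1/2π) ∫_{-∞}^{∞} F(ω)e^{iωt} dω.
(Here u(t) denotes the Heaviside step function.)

F[f₁*f₂](ω) = \frac{\pi e^{- 20 \left|{\omega}\right|}}{20 \left(i \omega + 17\right)}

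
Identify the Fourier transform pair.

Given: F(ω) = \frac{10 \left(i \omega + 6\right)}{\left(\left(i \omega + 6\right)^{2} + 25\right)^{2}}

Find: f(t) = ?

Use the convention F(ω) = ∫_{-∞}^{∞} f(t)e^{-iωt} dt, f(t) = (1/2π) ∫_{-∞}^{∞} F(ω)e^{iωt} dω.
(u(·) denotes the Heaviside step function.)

f(t) = t e^{- 6 t} \sin{\left(5 t \right)} u\left(t\right)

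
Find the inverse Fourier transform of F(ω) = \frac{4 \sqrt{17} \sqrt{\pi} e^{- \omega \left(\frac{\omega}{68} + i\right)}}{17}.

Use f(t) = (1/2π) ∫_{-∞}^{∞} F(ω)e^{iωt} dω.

f(t) = 4 e^{- 17 \left(t - 1\right)^{2}}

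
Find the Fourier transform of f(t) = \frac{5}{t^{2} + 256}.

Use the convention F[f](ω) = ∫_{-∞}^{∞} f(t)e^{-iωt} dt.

F(ω) = \frac{5 \pi e^{- 16 \left|{\omega}\right|}}{16}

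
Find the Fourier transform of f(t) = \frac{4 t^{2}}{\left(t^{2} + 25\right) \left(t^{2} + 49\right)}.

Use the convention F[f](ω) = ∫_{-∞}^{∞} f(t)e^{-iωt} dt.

F(ω) = \frac{\pi \left(7 - 5 e^{2 \left|{\omega}\right|}\right) e^{- 7 \left|{\omega}\right|}}{6}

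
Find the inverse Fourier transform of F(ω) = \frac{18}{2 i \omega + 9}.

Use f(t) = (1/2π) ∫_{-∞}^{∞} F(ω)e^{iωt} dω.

f(t) = 9 e^{- \frac{9 t}{2}} u\left(t\right)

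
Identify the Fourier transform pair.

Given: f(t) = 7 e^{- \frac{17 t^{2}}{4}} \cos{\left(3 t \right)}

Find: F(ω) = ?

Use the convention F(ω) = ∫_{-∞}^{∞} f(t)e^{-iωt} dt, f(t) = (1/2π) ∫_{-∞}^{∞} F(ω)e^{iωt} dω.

F(ω) = \frac{7 \sqrt{17} \sqrt{\pi} \left(e^{\frac{12 \omega}{17}} + 1\right) e^{- \frac{\omega^{2}}{17} - \frac{6 \omega}{17} - \frac{9}{17}}}{17}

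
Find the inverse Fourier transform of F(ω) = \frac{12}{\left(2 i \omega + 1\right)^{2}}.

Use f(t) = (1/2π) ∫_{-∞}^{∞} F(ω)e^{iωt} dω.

f(t) = 3 t e^{- \frac{t}{2}} u\left(t\right)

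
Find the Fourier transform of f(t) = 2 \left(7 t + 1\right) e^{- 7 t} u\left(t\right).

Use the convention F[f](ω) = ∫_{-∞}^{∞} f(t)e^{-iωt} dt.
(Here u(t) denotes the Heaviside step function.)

F(ω) = \frac{2 \left(- i \omega - 14\right)}{\omega^{2} - 14 i \omega - 49}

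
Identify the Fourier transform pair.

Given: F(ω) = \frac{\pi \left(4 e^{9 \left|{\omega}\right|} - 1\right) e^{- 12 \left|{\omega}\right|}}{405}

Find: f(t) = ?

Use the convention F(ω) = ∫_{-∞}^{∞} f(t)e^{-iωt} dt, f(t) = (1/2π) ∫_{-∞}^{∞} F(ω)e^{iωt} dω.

f(t) = \frac{4}{\left(t^{2} + 9\right) \left(t^{2} + 144\right)}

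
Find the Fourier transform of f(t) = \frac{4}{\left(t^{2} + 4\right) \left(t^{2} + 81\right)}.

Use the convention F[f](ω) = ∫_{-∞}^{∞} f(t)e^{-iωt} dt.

F(ω) = \frac{2 \pi \left(9 e^{7 \left|{\omega}\right|} - 2\right) e^{- 9 \left|{\omega}\right|}}{693}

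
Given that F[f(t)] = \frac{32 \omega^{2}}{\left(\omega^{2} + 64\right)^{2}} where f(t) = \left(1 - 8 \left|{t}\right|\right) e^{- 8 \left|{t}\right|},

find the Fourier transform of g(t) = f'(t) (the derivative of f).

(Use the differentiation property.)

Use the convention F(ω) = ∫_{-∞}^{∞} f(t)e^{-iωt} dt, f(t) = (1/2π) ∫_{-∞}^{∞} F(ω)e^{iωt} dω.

F[g](ω) = \frac{32 i \omega^{3}}{\left(\omega^{2} + 64\right)^{2}}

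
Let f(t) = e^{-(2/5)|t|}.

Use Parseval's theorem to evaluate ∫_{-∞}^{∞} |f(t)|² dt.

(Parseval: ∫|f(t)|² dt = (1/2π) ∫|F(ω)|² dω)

∫|f(t)|² dt = \frac{5}{2}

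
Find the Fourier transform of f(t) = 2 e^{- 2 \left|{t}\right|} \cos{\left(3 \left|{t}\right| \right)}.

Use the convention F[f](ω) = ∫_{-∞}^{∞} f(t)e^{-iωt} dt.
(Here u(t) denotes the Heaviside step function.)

F(ω) = \frac{8 \left(\omega^{2} + 13\right)}{\omega^{4} - 10 \omega^{2} + 169}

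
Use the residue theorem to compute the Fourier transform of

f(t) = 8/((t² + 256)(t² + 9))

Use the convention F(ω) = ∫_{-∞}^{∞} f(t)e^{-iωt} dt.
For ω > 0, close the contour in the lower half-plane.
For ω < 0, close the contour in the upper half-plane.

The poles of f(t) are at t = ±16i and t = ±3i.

Let g(z) = f(z)e^{-iωz}; for large |z| the factor e^{-iωz} decays in the lower half-plane when ω > 0 and in the upper half-plane when ω < 0.

Case ω > 0 (lower half-plane, clockwise contour ⇒ F(ω) = -2πi·ΣRes):
  Res_{z = - 16 i} g(z) = - \frac{i e^{- 16 \omega}}{988}
  Res_{z = - 3 i} g(z) = \frac{4 i e^{- 3 \omega}}{741}
  F(ω) = -2πi·ΣRes = \frac{\pi \left(16 e^{13 \omega} - 3\right) e^{- 16 \omega}}{1482}

Case ω < 0 (upper half-plane, counterclockwise contour ⇒ F(ω) = +2πi·ΣRes):
  Res_{z = 16 i} g(z) = \frac{i e^{16 \omega}}{988}
  Res_{z = 3 i} g(z) = - \frac{4 i e^{3 \omega}}{741}
  F(ω) = 2πi·ΣRes = \frac{\pi \left(16 - 3 e^{13 \omega}\right) e^{3 \omega}}{1482}

Both cases combine into a single formula in |ω|:

F(ω) = \frac{\pi \left(16 e^{13 \left|{\omega}\right|} - 3\right) e^{- 16 \left|{\omega}\right|}}{1482}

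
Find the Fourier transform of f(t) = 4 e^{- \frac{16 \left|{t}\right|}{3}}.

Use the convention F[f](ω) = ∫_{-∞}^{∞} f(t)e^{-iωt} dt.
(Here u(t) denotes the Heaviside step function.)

F(ω) = \frac{384}{9 \omega^{2} + 256}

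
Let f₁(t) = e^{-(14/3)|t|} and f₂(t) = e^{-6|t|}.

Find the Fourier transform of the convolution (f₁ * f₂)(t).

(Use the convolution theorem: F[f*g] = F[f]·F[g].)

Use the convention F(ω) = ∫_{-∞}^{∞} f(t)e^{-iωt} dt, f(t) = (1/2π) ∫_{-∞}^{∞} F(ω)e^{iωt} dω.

F[f₁*f₂](ω) = \frac{1008}{\left(\omega^{2} + 36\right) \left(9 \omega^{2} + 196\right)}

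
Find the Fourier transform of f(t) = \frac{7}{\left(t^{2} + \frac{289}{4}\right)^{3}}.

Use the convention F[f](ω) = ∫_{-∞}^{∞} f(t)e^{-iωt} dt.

F(ω) = \frac{7 \pi \left(289 \omega^{2} + 102 \left|{\omega}\right| + 12\right) e^{- \frac{17 \left|{\omega}\right|}{2}}}{1419857}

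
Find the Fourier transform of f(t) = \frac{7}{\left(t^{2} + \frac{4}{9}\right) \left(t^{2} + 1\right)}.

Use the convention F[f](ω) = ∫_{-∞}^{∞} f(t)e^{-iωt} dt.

F(ω) = - \frac{63 \pi e^{- \left|{\omega}\right|}}{5} + \frac{189 \pi e^{- \frac{2 \left|{\omega}\right|}{3}}}{10}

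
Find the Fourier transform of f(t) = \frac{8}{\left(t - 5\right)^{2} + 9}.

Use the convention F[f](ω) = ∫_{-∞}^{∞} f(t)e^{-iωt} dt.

F(ω) = \frac{8 \pi e^{- 5 i \omega - 3 \left|{\omega}\right|}}{3}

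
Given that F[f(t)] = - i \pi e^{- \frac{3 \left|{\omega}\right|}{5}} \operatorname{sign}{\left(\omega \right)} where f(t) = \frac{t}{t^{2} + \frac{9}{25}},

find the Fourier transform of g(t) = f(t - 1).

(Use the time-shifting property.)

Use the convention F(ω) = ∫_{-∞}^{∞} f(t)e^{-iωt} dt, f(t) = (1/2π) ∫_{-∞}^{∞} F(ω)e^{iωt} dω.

F[g](ω) = - i \pi e^{- i \omega} e^{- \frac{3 \left|{\omega}\right|}{5}} \operatorname{sign}{\left(\omega \right)}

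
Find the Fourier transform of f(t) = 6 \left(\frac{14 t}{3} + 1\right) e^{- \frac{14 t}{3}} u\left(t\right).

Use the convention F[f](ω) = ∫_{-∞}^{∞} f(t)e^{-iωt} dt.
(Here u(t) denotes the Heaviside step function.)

F(ω) = \frac{18 \left(- 3 i \omega - 28\right)}{9 \omega^{2} - 84 i \omega - 196}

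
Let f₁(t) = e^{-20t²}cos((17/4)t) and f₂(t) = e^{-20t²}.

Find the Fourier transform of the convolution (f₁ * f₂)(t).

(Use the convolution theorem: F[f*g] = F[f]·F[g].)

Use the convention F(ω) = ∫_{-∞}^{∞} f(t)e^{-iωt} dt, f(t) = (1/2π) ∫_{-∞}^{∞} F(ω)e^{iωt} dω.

F[f₁*f₂](ω) = \frac{\pi \left(e^{\frac{17 \omega}{80}} + 1\right) e^{- \frac{\omega^{2}}{40} - \frac{17 \omega}{160} - \frac{289}{1280}}}{40}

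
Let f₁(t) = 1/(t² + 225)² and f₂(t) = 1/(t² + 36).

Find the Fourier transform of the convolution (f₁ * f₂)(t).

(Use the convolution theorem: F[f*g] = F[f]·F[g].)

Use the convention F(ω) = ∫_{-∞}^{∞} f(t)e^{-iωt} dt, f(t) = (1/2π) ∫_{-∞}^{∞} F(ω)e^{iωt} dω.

F[f₁*f₂](ω) = \frac{\pi^{2} \left(15 \left|{\omega}\right| + 1\right) e^{- 21 \left|{\omega}\right|}}{40500}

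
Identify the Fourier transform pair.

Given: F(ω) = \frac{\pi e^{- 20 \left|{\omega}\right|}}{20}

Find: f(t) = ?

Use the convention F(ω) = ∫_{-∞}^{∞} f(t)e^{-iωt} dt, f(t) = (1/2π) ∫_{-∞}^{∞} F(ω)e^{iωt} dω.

f(t) = \frac{1}{t^{2} + 400}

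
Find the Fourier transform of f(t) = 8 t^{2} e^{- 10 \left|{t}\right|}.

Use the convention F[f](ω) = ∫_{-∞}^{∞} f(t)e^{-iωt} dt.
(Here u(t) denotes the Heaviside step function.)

F(ω) = \frac{320 \left(100 - 3 \omega^{2}\right)}{\left(\omega^{2} + 100\right)^{3}}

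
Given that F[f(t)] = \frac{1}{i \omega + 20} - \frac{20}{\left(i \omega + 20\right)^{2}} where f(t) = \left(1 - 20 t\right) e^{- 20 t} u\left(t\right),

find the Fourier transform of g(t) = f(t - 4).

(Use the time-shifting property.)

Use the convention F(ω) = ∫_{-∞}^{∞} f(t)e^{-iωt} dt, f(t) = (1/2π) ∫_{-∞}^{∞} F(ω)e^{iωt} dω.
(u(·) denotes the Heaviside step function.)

F[g](ω) = \frac{i \omega e^{- 4 i \omega}}{- \omega^{2} + 40 i \omega + 400}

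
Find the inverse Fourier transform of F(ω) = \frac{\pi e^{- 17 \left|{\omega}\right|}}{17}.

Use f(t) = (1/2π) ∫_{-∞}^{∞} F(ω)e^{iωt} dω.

f(t) = \frac{1}{t^{2} + 289}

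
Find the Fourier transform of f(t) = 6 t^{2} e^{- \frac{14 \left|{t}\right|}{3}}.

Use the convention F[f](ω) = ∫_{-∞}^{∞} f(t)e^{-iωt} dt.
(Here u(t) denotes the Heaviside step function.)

F(ω) = \frac{9072 \left(196 - 27 \omega^{2}\right)}{\left(9 \omega^{2} + 196\right)^{3}}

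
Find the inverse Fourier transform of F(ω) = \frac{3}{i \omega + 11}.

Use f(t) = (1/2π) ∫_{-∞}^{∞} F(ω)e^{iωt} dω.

f(t) = 3 e^{- 11 t} u\left(t\right)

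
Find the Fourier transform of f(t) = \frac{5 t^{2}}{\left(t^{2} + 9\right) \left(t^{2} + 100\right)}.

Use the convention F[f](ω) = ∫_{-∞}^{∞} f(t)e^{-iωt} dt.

F(ω) = \frac{5 \pi \left(10 - 3 e^{7 \left|{\omega}\right|}\right) e^{- 10 \left|{\omega}\right|}}{91}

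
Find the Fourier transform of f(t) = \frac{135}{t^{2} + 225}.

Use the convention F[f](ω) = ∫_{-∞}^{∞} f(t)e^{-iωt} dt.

F(ω) = 9 \pi e^{- 15 \left|{\omega}\right|}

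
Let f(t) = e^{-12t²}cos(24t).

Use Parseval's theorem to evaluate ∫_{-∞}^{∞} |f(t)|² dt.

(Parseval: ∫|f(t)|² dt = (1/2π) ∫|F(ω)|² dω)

∫|f(t)|² dt = \frac{\sqrt{6} \sqrt{\pi} \left(1 + e^{24}\right)}{24 e^{24}}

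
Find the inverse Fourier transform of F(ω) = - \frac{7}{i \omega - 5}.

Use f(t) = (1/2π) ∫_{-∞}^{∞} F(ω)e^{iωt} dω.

f(t) = 7 e^{5 t} u\left(- t\right)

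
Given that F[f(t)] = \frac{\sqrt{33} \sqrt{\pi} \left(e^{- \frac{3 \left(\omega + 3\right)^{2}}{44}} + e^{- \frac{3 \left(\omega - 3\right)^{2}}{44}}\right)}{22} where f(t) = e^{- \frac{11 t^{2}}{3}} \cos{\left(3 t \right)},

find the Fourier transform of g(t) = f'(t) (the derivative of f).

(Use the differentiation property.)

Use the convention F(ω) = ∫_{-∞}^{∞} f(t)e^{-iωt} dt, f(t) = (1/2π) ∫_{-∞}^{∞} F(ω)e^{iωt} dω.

F[g](ω) = \frac{\sqrt{33} i \sqrt{\pi} \omega \left(e^{\frac{9 \omega}{11}} + 1\right) e^{- \frac{3 \omega^{2}}{44} - \frac{9 \omega}{22} - \frac{27}{44}}}{22}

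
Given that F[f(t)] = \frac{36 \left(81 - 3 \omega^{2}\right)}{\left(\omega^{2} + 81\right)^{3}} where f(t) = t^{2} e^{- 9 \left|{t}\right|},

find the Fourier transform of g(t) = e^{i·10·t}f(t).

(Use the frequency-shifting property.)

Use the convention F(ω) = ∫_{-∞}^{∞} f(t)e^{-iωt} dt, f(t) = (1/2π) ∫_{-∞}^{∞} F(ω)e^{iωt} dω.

F[g](ω) = \frac{108 \left(27 - \left(\omega - 10\right)^{2}\right)}{\left(\left(\omega - 10\right)^{2} + 81\right)^{3}}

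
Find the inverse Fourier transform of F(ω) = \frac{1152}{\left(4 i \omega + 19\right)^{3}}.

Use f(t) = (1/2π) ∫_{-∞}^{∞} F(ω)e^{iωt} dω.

f(t) = 9 t^{2} e^{- \frac{19 t}{4}} u\left(t\right)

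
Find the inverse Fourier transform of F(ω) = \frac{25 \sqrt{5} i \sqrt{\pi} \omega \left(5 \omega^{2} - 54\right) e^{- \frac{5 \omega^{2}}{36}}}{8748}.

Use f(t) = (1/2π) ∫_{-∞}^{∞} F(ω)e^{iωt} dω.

f(t) = 2 t^{3} e^{- \frac{9 t^{2}}{5}}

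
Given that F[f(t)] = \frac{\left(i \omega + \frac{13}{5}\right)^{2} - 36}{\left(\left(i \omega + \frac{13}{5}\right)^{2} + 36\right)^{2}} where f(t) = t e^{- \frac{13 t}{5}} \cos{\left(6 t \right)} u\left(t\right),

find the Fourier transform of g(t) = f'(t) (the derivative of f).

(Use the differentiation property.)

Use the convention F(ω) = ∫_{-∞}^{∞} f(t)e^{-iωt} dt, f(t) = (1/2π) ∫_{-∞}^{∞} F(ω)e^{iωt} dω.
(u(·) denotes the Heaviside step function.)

F[g](ω) = \frac{25 i \omega \left(\left(5 i \omega + 13\right)^{2} - 900\right)}{\left(\left(5 i \omega + 13\right)^{2} + 900\right)^{2}}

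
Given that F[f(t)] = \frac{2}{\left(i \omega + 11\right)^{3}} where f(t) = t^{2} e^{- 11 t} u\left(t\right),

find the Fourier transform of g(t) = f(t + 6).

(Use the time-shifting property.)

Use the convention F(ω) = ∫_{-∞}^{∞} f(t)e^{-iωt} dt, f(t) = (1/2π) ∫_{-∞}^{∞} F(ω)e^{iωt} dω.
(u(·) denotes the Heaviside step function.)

F[g](ω) = \frac{2 e^{6 i \omega}}{\left(i \omega + 11\right)^{3}}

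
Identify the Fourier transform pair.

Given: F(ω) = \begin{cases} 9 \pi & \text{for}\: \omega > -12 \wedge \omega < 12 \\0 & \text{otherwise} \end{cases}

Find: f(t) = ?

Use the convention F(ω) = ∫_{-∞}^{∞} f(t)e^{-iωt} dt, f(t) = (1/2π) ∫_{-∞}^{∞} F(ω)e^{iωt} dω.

f(t) = \frac{9 \sin{\left(12 t \right)}}{t}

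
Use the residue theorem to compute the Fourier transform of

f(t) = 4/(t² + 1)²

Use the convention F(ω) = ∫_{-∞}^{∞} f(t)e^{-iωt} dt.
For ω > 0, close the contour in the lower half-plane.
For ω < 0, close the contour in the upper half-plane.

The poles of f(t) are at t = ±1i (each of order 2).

Let g(z) = f(z)e^{-iωz}; for large |z| the factor e^{-iωz} decays in the lower half-plane when ω > 0 and in the upper half-plane when ω < 0.

Case ω > 0 (lower half-plane, clockwise contour ⇒ F(ω) = -2πi·ΣRes):
  Res_{z = - i} g(z) = i \left(\omega + 1\right) e^{- \omega} (pole of order 2)
  F(ω) = -2πi·ΣRes = 2 \pi \left(\omega + 1\right) e^{- \omega}

Case ω < 0 (upper half-plane, counterclockwise contour ⇒ F(ω) = +2πi·ΣRes):
  Res_{z = i} g(z) = i \left(\omega - 1\right) e^{\omega} (pole of order 2)
  F(ω) = 2πi·ΣRes = 2 \pi \left(1 - \omega\right) e^{\omega}

Both cases combine into a single formula in |ω|:

F(ω) = 2 \pi \left(\left|{\omega}\right| + 1\right) e^{- \left|{\omega}\right|}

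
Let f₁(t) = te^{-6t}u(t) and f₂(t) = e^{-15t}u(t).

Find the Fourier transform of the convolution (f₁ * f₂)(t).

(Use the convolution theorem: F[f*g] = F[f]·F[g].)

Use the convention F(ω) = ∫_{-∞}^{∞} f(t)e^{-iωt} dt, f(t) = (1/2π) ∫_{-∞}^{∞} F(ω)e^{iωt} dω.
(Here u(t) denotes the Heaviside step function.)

F[f₁*f₂](ω) = \frac{1}{\left(i \omega + 6\right)^{2} \left(i \omega + 15\right)}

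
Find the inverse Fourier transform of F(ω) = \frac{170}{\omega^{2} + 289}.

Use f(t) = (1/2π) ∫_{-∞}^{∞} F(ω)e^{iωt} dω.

f(t) = 5 e^{- 17 \left|{t}\right|}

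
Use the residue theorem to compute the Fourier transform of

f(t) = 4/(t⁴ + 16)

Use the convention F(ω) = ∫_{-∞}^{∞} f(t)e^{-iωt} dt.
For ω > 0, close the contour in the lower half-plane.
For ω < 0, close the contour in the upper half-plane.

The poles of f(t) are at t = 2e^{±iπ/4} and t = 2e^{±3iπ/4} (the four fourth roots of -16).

Let g(z) = f(z)e^{-iωz}; for large |z| the factor e^{-iωz} decays in the lower half-plane when ω > 0 and in the upper half-plane when ω < 0.

Case ω > 0 (lower half-plane, clockwise contour ⇒ F(ω) = -2πi·ΣRes):
  Res_{z = - \sqrt{2} - \sqrt{2} i} g(z) = \frac{\sqrt{2} i \left(1 - i\right) e^{\sqrt{2} \omega \left(-1 + i\right)}}{16}
  Res_{z = \sqrt{2} - \sqrt{2} i} g(z) = \frac{\sqrt{2} i \left(1 + i\right) e^{- \sqrt{2} \omega \left(1 + i\right)}}{16}
  F(ω) = -2πi·ΣRes = \frac{\sqrt{2} \pi \left(1 - i\right) \left(e^{2 \sqrt{2} i \omega} + i\right) e^{- \sqrt{2} \omega \left(1 + i\right)}}{8} = \frac{\pi e^{- \sqrt{2} \omega} \sin{\left(\sqrt{2} \omega + \frac{\pi}{4} \right)}}{2}

Case ω < 0 (upper half-plane, counterclockwise contour ⇒ F(ω) = +2πi·ΣRes):
  Res_{z = \sqrt{2} + \sqrt{2} i} g(z) = \frac{\sqrt{2} i \left(-1 + i\right) e^{\sqrt{2} \omega \left(1 - i\right)}}{16}
  Res_{z = - \sqrt{2} + \sqrt{2} i} g(z) = \frac{\sqrt{2} \left(1 - i\right) e^{\sqrt{2} \omega \left(1 + i\right)}}{16}
  F(ω) = 2πi·ΣRes = - \frac{\sqrt{2} i \pi \left(i \left(1 - i\right) e^{\sqrt{2} \omega \left(1 - i\right)} - \left(1 - i\right) e^{\sqrt{2} \omega \left(1 + i\right)}\right)}{8} = \frac{\pi e^{\sqrt{2} \omega} \cos{\left(\sqrt{2} \omega + \frac{\pi}{4} \right)}}{2}

Both cases combine into a single formula in |ω|:

F(ω) = \frac{\pi e^{- \sqrt{2} \left|{\omega}\right|} \sin{\left(\sqrt{2} \left|{\omega}\right| + \frac{\pi}{4} \right)}}{2}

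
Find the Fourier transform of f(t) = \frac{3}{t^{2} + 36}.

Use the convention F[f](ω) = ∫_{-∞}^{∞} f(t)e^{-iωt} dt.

F(ω) = \frac{\pi e^{- 6 \left|{\omega}\right|}}{2}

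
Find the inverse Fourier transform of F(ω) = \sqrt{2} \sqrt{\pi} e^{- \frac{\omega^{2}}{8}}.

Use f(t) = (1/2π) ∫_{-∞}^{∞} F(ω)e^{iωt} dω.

f(t) = 2 e^{- 2 t^{2}}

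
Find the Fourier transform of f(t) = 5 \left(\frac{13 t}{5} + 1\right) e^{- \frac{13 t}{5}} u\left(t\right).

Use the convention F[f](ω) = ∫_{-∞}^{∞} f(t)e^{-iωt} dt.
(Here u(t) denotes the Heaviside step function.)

F(ω) = \frac{25 \left(- 5 i \omega - 26\right)}{25 \omega^{2} - 130 i \omega - 169}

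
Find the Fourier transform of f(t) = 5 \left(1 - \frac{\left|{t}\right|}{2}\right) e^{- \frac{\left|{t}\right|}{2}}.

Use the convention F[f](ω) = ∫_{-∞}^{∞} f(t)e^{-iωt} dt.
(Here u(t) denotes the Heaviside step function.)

F(ω) = \frac{160 \omega^{2}}{\left(4 \omega^{2} + 1\right)^{2}}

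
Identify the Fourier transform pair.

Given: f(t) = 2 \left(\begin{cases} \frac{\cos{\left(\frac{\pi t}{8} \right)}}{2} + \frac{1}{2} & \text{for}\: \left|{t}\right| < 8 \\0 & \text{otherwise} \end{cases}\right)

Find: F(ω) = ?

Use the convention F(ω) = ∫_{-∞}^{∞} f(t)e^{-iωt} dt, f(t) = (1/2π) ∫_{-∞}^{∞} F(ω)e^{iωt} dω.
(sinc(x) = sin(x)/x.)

F(ω) = - \frac{16 \pi^{2} \operatorname{sinc}{\left(8 \omega \right)}}{64 \omega^{2} - \pi^{2}}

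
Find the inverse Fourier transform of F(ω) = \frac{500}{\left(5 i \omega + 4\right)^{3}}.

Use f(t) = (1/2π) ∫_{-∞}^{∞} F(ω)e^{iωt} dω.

f(t) = 2 t^{2} e^{- \frac{4 t}{5}} u\left(t\right)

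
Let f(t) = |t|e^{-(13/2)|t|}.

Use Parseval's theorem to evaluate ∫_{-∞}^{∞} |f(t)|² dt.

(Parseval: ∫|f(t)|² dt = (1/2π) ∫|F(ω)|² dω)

∫|f(t)|² dt = \frac{4}{2197}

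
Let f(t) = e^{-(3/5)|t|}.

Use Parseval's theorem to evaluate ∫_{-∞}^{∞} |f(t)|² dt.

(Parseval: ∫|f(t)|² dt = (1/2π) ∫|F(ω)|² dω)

∫|f(t)|² dt = \frac{5}{3}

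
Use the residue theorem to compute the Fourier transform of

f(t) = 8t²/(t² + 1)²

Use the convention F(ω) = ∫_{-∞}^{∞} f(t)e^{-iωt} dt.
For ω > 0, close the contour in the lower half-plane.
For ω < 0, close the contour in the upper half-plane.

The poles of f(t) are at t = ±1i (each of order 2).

Let g(z) = f(z)e^{-iωz}; for large |z| the factor e^{-iωz} decays in the lower half-plane when ω > 0 and in the upper half-plane when ω < 0.

Case ω > 0 (lower half-plane, clockwise contour ⇒ F(ω) = -2πi·ΣRes):
  Res_{z = - i} g(z) = 2 i \left(1 - \omega\right) e^{- \omega} (pole of order 2)
  F(ω) = -2πi·ΣRes = 4 \pi \left(1 - \omega\right) e^{- \omega}

Case ω < 0 (upper half-plane, counterclockwise contour ⇒ F(ω) = +2πi·ΣRes):
  Res_{z = i} g(z) = 2 i \left(- \omega - 1\right) e^{\omega} (pole of order 2)
  F(ω) = 2πi·ΣRes = 4 \pi \left(\omega + 1\right) e^{\omega}

Both cases combine into a single formula in |ω|:

F(ω) = 4 \pi \left(1 - \left|{\omega}\right|\right) e^{- \left|{\omega}\right|}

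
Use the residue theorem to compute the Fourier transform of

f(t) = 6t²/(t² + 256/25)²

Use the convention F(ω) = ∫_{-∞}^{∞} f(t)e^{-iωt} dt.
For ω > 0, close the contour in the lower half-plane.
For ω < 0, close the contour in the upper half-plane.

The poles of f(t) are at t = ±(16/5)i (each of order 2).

Let g(z) = f(z)e^{-iωz}; for large |z| the factor e^{-iωz} decays in the lower half-plane when ω > 0 and in the upper half-plane when ω < 0.

Case ω > 0 (lower half-plane, clockwise contour ⇒ F(ω) = -2πi·ΣRes):
  Res_{z = - \frac{16 i}{5}} g(z) = \frac{3 i \left(5 - 16 \omega\right) e^{- \frac{16 \omega}{5}}}{32} (pole of order 2)
  F(ω) = -2πi·ΣRes = \frac{3 \pi \left(5 - 16 \omega\right) e^{- \frac{16 \omega}{5}}}{16}

Case ω < 0 (upper half-plane, counterclockwise contour ⇒ F(ω) = +2πi·ΣRes):
  Res_{z = \frac{16 i}{5}} g(z) = \frac{3 i \left(- 16 \omega - 5\right) e^{\frac{16 \omega}{5}}}{32} (pole of order 2)
  F(ω) = 2πi·ΣRes = \frac{3 \pi \left(16 \omega + 5\right) e^{\frac{16 \omega}{5}}}{16}

Both cases combine into a single formula in |ω|:

F(ω) = \frac{3 \pi \left(5 - 16 \left|{\omega}\right|\right) e^{- \frac{16 \left|{\omega}\right|}{5}}}{16}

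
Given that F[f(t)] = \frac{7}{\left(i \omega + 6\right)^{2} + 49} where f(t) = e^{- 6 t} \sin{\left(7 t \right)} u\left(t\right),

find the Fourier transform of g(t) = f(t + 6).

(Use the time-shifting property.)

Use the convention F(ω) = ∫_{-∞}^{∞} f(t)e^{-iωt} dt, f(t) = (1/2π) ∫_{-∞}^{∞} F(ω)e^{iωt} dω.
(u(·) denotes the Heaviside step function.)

F[g](ω) = \frac{7 e^{6 i \omega}}{\left(i \omega + 6\right)^{2} + 49}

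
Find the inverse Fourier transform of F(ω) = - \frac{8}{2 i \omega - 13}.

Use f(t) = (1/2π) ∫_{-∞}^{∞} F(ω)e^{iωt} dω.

f(t) = 4 e^{\frac{13 t}{2}} u\left(- t\right)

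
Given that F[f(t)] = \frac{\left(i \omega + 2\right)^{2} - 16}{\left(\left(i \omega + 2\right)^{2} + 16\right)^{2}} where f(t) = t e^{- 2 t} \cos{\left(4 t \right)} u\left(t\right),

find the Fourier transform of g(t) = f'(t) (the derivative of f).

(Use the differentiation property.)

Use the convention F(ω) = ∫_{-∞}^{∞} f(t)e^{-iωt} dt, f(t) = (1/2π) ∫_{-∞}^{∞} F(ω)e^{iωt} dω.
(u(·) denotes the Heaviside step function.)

F[g](ω) = \frac{i \omega \left(\left(i \omega + 2\right)^{2} - 16\right)}{\left(\left(i \omega + 2\right)^{2} + 16\right)^{2}}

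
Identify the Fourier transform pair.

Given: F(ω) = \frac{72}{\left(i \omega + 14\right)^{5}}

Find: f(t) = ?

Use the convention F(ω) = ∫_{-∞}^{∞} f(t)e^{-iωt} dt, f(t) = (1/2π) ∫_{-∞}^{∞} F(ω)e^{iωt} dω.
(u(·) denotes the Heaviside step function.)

f(t) = 3 t^{4} e^{- 14 t} u\left(t\right)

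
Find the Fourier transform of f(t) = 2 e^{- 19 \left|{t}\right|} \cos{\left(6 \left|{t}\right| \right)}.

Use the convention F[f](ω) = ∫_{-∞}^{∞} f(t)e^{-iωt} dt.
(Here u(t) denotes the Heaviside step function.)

F(ω) = \frac{76 \left(\omega^{2} + 397\right)}{\omega^{4} + 650 \omega^{2} + 157609}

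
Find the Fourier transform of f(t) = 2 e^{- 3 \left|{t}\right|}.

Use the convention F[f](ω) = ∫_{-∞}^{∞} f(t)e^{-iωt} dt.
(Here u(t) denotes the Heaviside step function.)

F(ω) = \frac{12}{\omega^{2} + 9}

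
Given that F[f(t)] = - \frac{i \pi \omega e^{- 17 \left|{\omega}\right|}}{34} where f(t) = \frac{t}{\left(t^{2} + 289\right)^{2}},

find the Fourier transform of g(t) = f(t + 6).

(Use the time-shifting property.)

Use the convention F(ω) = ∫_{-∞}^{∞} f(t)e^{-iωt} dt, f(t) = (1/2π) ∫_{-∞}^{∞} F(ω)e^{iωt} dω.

F[g](ω) = - \frac{i \pi \omega e^{6 i \omega - 17 \left|{\omega}\right|}}{34}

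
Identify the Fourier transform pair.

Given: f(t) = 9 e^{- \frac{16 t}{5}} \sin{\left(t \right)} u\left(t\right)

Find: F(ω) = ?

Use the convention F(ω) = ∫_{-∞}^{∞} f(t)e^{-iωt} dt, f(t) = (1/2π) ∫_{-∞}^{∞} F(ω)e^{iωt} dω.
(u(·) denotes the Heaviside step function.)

F(ω) = \frac{225}{\left(5 i \omega + 16\right)^{2} + 25}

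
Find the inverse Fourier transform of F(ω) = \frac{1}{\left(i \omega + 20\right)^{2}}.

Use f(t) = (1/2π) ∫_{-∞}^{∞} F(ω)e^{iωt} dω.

f(t) = t e^{- 20 t} u\left(t\right)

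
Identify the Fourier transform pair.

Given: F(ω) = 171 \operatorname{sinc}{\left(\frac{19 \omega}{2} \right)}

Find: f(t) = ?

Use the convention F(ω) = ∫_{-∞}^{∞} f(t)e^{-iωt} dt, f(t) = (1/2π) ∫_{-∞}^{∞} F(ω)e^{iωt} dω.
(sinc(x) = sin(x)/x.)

f(t) = 9 \left(\begin{cases} 1 & \text{for}\: \left|{t}\right| < \frac{19}{2} \\0 & \text{otherwise} \end{cases}\right)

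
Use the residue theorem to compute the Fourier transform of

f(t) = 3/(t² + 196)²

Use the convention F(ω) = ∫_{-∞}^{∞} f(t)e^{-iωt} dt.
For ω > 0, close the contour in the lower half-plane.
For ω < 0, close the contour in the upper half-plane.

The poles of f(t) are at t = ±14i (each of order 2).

Let g(z) = f(z)e^{-iωz}; for large |z| the factor e^{-iωz} decays in the lower half-plane when ω > 0 and in the upper half-plane when ω < 0.

Case ω > 0 (lower half-plane, clockwise contour ⇒ F(ω) = -2πi·ΣRes):
  Res_{z = - 14 i} g(z) = \frac{3 i \left(14 \omega + 1\right) e^{- 14 \omega}}{10976} (pole of order 2)
  F(ω) = -2πi·ΣRes = \frac{3 \pi \left(14 \omega + 1\right) e^{- 14 \omega}}{5488}

Case ω < 0 (upper half-plane, counterclockwise contour ⇒ F(ω) = +2πi·ΣRes):
  Res_{z = 14 i} g(z) = \frac{3 i \left(14 \omega - 1\right) e^{14 \omega}}{10976} (pole of order 2)
  F(ω) = 2πi·ΣRes = \frac{3 \pi \left(1 - 14 \omega\right) e^{14 \omega}}{5488}

Both cases combine into a single formula in |ω|:

F(ω) = \frac{3 \pi \left(14 \left|{\omega}\right| + 1\right) e^{- 14 \left|{\omega}\right|}}{5488}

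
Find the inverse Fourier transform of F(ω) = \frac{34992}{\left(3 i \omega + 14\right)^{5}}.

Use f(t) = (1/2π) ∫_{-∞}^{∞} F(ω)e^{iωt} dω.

f(t) = 6 t^{4} e^{- \frac{14 t}{3}} u\left(t\right)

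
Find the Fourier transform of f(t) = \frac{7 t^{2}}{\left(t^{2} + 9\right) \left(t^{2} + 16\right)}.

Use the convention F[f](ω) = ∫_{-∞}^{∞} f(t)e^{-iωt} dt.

F(ω) = \pi \left(4 - 3 e^{\left|{\omega}\right|}\right) e^{- 4 \left|{\omega}\right|}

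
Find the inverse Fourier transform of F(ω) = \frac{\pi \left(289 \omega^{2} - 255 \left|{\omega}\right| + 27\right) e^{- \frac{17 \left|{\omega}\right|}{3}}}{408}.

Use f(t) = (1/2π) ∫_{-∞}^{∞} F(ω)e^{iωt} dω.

f(t) = \frac{t^{4}}{\left(t^{2} + \frac{289}{9}\right)^{3}}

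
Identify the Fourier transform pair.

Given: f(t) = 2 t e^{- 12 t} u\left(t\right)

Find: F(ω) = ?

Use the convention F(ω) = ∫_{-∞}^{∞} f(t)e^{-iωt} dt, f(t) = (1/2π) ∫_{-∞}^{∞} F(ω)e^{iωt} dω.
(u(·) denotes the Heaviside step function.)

F(ω) = \frac{2}{\left(i \omega + 12\right)^{2}}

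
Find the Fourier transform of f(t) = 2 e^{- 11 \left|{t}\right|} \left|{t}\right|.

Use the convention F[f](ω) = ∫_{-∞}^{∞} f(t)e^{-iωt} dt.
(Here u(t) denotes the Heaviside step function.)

F(ω) = \frac{4 \left(121 - \omega^{2}\right)}{\left(\omega^{2} + 121\right)^{2}}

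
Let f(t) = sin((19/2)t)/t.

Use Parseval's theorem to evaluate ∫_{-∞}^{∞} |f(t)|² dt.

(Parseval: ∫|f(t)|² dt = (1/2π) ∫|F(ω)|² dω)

∫|f(t)|² dt = \frac{19 \pi}{2}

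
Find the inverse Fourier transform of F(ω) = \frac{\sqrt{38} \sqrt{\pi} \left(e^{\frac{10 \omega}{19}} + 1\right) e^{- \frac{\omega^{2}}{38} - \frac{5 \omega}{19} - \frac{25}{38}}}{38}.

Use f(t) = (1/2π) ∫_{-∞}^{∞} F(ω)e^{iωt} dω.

f(t) = e^{- \frac{19 t^{2}}{2}} \cos{\left(5 t \right)}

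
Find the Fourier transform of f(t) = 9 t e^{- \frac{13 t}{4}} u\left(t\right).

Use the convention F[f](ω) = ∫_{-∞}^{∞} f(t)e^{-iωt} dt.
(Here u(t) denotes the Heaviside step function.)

F(ω) = \frac{144}{\left(4 i \omega + 13\right)^{2}}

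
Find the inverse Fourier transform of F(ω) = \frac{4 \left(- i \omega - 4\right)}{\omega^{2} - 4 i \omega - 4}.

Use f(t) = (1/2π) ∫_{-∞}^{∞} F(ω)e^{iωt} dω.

f(t) = 4 \left(2 t + 1\right) e^{- 2 t} u\left(t\right)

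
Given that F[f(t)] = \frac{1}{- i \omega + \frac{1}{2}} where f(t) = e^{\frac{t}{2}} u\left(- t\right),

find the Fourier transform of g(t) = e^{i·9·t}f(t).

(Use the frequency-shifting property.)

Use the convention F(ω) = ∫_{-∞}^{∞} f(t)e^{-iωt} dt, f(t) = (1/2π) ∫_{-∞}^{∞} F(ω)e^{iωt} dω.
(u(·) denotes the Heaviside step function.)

F[g](ω) = \frac{2 i}{2 \omega - 18 + i}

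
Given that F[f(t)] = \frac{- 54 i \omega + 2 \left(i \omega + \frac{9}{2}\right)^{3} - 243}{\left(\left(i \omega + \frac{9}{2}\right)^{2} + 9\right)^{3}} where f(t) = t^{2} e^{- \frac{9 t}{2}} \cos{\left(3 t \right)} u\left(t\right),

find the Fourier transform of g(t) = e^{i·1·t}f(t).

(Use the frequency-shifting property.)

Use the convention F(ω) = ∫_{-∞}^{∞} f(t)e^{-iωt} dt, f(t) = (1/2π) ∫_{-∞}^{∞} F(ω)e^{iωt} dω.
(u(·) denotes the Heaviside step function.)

F[g](ω) = \frac{16 \left(216 i \left(1 - \omega\right) + \left(2 i \left(\omega - 1\right) + 9\right)^{3} - 972\right)}{\left(\left(2 i \left(\omega - 1\right) + 9\right)^{2} + 36\right)^{3}}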